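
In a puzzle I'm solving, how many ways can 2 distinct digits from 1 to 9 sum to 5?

2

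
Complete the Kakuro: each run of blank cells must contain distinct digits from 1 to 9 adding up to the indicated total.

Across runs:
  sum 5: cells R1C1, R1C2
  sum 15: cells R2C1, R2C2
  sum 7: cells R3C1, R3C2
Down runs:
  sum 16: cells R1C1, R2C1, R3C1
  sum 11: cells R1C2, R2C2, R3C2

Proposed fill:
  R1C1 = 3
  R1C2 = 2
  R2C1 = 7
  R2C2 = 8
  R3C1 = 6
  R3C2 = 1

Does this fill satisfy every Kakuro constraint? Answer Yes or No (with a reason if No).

Yes

Across: 3+2=5; 7+8=15; 6+1=7. Down: 3+7+6=16; 2+8+1=11. No digit repeats within any run.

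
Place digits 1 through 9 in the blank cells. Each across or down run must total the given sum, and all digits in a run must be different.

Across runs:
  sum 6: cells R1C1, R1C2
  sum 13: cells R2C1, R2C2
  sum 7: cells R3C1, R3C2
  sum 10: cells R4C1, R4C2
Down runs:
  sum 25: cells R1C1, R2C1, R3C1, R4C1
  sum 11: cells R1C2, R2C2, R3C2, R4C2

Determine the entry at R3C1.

6

11 in 4 cells must be {1,2,3,5}.
Only 5 fits R2C2 under both its across sum 13 and down sum 11.
R2C1 = 13 − 5 = 8 completes the 13 across.
Nothing is forced directly, so branch on R1C2, whose candidates are 1 or 2. If R1C2 = 1: that forces R1C1 = 5, R3C1 = 3, after which R3C2 would have to be in {4} for the 7 across but in {2,3} for the 11 down — contradiction. So R1C2 = 2.
R1C1 = 6 − 2 = 4 completes the 6 across.
R3C1 = 6: the only remaining digit allowed by both the 7 across and the 25 down.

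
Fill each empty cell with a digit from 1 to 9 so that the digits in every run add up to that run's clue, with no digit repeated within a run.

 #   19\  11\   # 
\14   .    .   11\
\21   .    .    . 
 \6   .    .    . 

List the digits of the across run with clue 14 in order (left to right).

8 6

6 in 3 cells must be {1,2,3}.
Nothing is forced directly, so branch on R3C1, whose candidates are 2 or 3. If R3C1 = 3: that forces R1C1 = 9, R1C2 = 5, R2C1 = 7, after which R2C2 would have to be in {5,6,8,9} for the 21 across but in {2,4} for the 11 down — contradiction. So R3C1 = 2.
Given what's placed, R3C3 must be 3 to fit the 6 across and 11 down.
R2C3 = 11 − 3 = 8 completes the 11 down.
R3C2 = 6 − 5 = 1 completes the 6 across.
R2C1 = 9: the only remaining digit allowed by both the 21 across and the 19 down.
R2C2 = 21 − 17 = 4 completes the 21 across.
R1C1 = 19 − 11 = 8 completes the 19 down.
R1C2 = 14 − 8 = 6 completes the 14 across.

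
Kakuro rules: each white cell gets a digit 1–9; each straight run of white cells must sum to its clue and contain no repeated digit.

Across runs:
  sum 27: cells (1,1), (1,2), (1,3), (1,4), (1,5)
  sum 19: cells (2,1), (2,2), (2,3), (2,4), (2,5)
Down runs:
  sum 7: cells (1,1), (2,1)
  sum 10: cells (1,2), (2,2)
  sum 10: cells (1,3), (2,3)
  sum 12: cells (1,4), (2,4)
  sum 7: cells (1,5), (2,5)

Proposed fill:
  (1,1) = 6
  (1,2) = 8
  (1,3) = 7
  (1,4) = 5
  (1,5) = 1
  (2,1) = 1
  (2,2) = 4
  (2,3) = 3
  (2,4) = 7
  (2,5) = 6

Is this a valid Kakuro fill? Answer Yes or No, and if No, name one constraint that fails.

No — the across run (2,1)–(2,5) sums to 21, not 19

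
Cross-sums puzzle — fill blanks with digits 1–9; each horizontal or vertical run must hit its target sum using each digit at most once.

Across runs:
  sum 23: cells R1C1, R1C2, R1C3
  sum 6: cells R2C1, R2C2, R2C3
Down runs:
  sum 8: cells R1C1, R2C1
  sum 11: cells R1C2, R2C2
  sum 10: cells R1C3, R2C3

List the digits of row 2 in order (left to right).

23 in 3 cells must be {6,8,9}; 6 in 3 cells must be {1,2,3}.
The 23 across and the 8 down share only 6, so R1C1 = 6.
R2C1 = 8 − 6 = 2 completes the 8 down.
Given what's placed, R2C2 must be 3 to fit the 6 across and 11 down.
R2C3 = 6 − 5 = 1 completes the 6 across.
R1C2 = 11 − 3 = 8 completes the 11 down.
R1C3 = 23 − 14 = 9 completes the 23 across.

2, 3, 1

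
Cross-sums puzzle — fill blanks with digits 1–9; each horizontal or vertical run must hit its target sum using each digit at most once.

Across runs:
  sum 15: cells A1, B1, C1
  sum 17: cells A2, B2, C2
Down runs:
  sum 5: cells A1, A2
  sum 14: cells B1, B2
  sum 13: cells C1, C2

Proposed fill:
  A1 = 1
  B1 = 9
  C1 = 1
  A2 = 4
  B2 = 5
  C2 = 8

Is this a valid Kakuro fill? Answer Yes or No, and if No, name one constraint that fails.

No — the across run A1–C1 sums to 11, not 15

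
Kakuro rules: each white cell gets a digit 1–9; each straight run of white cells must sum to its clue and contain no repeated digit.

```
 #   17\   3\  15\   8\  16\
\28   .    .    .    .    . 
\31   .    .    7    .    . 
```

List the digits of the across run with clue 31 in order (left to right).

17 in 2 cells must be {8,9}; 3 in 2 cells must be {1,2}; 16 in 2 cells must be {7,9}.
R1C3 = 15 − 7 = 8 completes the 15 down.
R2C5 = 9: the only remaining digit allowed by both the 31 across and the 16 down.
R1C1 = 9: the only remaining digit allowed by both the 28 across and the 17 down.
R1C5 = 16 − 9 = 7 completes the 16 down.
R2C1 = 17 − 9 = 8 completes the 17 down.
R1C2 = 1: the only remaining digit allowed by both the 28 across and the 3 down.
R1C4 = 28 − 25 = 3 completes the 28 across.
R2C2 = 3 − 1 = 2 completes the 3 down.
R2C4 = 31 − 26 = 5 completes the 31 across.

8 2 7 5 9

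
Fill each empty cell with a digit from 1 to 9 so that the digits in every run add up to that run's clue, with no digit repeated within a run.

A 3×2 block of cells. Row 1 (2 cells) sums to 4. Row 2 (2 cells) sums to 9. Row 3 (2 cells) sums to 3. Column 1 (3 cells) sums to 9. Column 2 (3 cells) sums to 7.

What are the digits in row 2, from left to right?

5 4

4 in 2 cells must be {1,3}; 3 in 2 cells must be {1,2}; 7 in 3 cells must be {1,2,4}.
The 4 across and the 7 down share only 1, so (1,2) = 1.
Given what's placed, (3,2) must be 2 to fit the 3 across and 7 down.
(1,1) = 4 − 1 = 3 completes the 4 across.
(2,2) = 7 − 3 = 4 completes the 7 down.
(3,1) = 3 − 2 = 1 completes the 3 across.
(2,1) = 9 − 4 = 5 completes the 9 across.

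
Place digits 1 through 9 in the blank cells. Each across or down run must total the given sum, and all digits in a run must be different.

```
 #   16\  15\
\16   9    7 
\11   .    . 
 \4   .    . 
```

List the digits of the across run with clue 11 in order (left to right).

6 5

16 in 2 cells must be {7,9}; 4 in 2 cells must be {1,3}.
Given what's placed, R3C2 must be 3 to fit the 4 across and 15 down.
R2C2 = 15 − 10 = 5 completes the 15 down.
R3C1 = 4 − 3 = 1 completes the 4 across.
R2C1 = 11 − 5 = 6 completes the 11 across.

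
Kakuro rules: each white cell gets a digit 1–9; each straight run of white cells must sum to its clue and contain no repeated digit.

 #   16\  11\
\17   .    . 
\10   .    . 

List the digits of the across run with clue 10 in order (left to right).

17 in 2 cells must be {8,9}; 16 in 2 cells must be {7,9}.
The 17 across and the 16 down share only 9, so R1C1 = 9.
R1C2 = 17 − 9 = 8 completes the 17 across.
R2C1 = 16 − 9 = 7 completes the 16 down.
R2C2 = 10 − 7 = 3 completes the 10 across.

7 3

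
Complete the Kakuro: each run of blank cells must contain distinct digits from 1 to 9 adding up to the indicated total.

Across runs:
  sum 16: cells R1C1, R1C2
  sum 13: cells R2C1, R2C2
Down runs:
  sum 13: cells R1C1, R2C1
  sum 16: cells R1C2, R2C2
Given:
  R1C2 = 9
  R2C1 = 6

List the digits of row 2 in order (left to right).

16 in 2 cells must be {7,9}.
R1C1 = 16 − 9 = 7 completes the 16 across.
R2C2 = 13 − 6 = 7 completes the 13 across.

6 7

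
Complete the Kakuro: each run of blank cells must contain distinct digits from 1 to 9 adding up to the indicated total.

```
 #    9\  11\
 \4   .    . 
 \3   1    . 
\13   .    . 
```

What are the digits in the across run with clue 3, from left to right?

1 2

4 in 2 cells must be {1,3}; 3 in 2 cells must be {1,2}.
R1C1 = 3: the only remaining digit allowed by both the 4 across and the 9 down.
R1C2 = 4 − 3 = 1 completes the 4 across.
R2C2 = 3 − 1 = 2 completes the 3 across.
R3C1 = 9 − 4 = 5 completes the 9 down.
R3C2 = 13 − 5 = 8 completes the 13 across.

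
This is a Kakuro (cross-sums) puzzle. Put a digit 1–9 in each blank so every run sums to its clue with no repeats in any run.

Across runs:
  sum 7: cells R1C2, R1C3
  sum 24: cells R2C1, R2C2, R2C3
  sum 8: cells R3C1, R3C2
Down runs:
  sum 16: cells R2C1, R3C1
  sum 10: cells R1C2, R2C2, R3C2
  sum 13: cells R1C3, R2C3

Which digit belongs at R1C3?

24 in 3 cells must be {7,8,9}; 16 in 2 cells must be {7,9}.
The 24 across and the 10 down share only 7, so R2C2 = 7.
Intersecting the 8 across with the 16 down forces R3C1 = 7.
R3C2 = 8 − 7 = 1 completes the 8 across.
R1C2 = 10 − 8 = 2 completes the 10 down.
R1C3 = 7 − 2 = 5 completes the 7 across.
R2C1 = 16 − 7 = 9 completes the 16 down.
R2C3 = 24 − 16 = 8 completes the 24 across.

5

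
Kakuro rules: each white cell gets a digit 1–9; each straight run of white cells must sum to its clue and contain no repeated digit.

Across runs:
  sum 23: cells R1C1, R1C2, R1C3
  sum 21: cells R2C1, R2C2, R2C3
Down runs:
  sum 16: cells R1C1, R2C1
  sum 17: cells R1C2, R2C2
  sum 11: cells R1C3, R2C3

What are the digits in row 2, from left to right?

7 9 5

23 in 3 cells must be {6,8,9}; 16 in 2 cells must be {7,9}; 17 in 2 cells must be {8,9}.
The 23 across and the 16 down share only 9, so R1C1 = 9.
Given what's placed, R1C2 must be 8 to fit the 23 across and 17 down.
R1C3 = 23 − 17 = 6 completes the 23 across.
R2C1 = 16 − 9 = 7 completes the 16 down.
R2C2 = 17 − 8 = 9 completes the 17 down.
R2C3 = 21 − 16 = 5 completes the 21 across.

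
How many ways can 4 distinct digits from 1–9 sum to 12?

2

4 distinct digits from 1–9 sum between 10 and 30.
Enumerating: {1,2,3,6}, {1,2,4,5}.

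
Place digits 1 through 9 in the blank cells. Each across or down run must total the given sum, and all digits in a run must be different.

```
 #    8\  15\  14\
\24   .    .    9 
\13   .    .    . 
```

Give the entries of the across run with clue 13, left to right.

1 7 5

24 in 3 cells must be {7,8,9}.
Given what's placed, R1C1 must be 7 to fit the 24 across and 8 down.
R1C2 = 24 − 16 = 8 completes the 24 across.
R2C1 = 8 − 7 = 1 completes the 8 down.
R2C2 = 15 − 8 = 7 completes the 15 down.
R2C3 = 13 − 8 = 5 completes the 13 across.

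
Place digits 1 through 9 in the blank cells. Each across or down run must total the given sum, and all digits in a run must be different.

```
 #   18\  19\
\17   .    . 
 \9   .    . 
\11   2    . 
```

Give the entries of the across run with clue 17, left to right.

9 8

17 in 2 cells must be {8,9}.
Given what's placed, R1C1 must be 9 to fit the 17 across and 18 down.
R1C2 = 17 − 9 = 8 completes the 17 across.
R2C1 = 18 − 11 = 7 completes the 18 down.
R2C2 = 9 − 7 = 2 completes the 9 across.
R3C2 = 11 − 2 = 9 completes the 11 across.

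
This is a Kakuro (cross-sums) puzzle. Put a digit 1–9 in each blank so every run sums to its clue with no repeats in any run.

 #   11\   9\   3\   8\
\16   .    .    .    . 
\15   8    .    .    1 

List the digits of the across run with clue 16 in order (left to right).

3 5 1 7

3 in 2 cells must be {1,2}.
R1C1 = 11 − 8 = 3 completes the 11 down.
R1C4 = 8 − 1 = 7 completes the 8 down.
R2C3 = 2: the only remaining digit allowed by both the 15 across and the 3 down.
R1C3 = 3 − 2 = 1 completes the 3 down.
R2C2 = 15 − 11 = 4 completes the 15 across.
R1C2 = 16 − 11 = 5 completes the 16 across.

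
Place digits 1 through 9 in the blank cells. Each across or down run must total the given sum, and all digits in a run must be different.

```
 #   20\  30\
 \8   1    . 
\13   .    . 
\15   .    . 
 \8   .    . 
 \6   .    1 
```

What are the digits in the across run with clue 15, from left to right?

7, 8

R1C2 = 8 − 1 = 7 completes the 8 across.
Given what's placed, R4C2 must be 5 to fit the 8 across and 30 down.
R5C1 = 6 − 1 = 5 completes the 6 across.
R4C1 = 8 − 5 = 3 completes the 8 across.
No cell is forced outright now. R2C2 can only be 8 or 9 (the digits allowed by both its 13 across and its 30 down). If R2C2 = 8: then R2C1 would have to be in {5} for the 13 across but in {2,4,7,9} for the 20 down — contradiction. So R2C2 = 9.
R2C1 = 13 − 9 = 4 completes the 13 across.
R3C1 = 20 − 13 = 7 completes the 20 down.
R3C2 = 15 − 7 = 8 completes the 15 across.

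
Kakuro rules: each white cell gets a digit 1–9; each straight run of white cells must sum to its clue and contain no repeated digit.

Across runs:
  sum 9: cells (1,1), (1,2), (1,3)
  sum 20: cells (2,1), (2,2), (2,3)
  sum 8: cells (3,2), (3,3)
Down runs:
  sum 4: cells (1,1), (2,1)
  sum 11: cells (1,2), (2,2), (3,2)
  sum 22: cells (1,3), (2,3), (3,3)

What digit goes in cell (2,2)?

8

4 in 2 cells must be {1,3}.
Only 3 fits (2,1) under both its across sum 20 and down sum 4.
Given what's placed, (2,2) must be 8 to fit the 20 across and 11 down.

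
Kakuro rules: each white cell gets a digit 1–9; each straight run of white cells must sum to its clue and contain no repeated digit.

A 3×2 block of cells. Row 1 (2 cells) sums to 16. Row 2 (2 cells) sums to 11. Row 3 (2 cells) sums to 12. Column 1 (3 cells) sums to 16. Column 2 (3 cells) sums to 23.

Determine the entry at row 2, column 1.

5

16 in 2 cells must be {7,9}; 23 in 3 cells must be {6,8,9}.
The 16 across and the 23 down share only 9, so (1,2) = 9.
Given what's placed, (3,2) must be 8 to fit the 12 across and 23 down.
(1,1) = 16 − 9 = 7 completes the 16 across.
(2,2) = 23 − 17 = 6 completes the 23 down.
(3,1) = 12 − 8 = 4 completes the 12 across.
(2,1) = 11 − 6 = 5 completes the 11 across.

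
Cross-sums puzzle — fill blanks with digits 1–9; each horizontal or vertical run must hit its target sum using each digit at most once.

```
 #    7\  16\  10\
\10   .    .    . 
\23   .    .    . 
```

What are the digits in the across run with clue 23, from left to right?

23 in 3 cells must be {6,8,9}; 16 in 2 cells must be {7,9}.
The 10 across and the 16 down share only 7, so R1C2 = 7.
The 23 across and the 7 down share only 6, so R2C1 = 6.
R2C2 = 16 − 7 = 9 completes the 16 down.
R2C3 = 23 − 15 = 8 completes the 23 across.
R1C1 = 7 − 6 = 1 completes the 7 down.
R1C3 = 10 − 8 = 2 completes the 10 across.

6 9 8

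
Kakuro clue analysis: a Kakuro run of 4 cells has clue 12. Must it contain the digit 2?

Yes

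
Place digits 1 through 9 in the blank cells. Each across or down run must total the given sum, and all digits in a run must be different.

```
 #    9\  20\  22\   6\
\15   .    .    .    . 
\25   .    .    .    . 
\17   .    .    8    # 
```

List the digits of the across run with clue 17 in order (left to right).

4, 5, 8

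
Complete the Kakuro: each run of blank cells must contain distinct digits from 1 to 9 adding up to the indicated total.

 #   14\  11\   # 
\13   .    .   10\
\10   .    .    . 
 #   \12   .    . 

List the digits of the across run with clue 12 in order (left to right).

5 7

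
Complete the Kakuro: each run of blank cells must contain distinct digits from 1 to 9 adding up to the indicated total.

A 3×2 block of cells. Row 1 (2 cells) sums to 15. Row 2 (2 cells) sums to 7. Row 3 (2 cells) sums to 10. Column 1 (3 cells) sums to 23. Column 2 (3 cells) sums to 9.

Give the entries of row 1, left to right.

9 6

23 in 3 cells must be {6,8,9}.
The 15 across and the 9 down share only 6, so (1,2) = 6.
The 7 across and the 23 down share only 6, so (2,1) = 6.
(2,2) = 7 − 6 = 1 completes the 7 across.
(3,2) = 9 − 7 = 2 completes the 9 down.
(1,1) = 15 − 6 = 9 completes the 15 across.
(3,1) = 10 − 2 = 8 completes the 10 across.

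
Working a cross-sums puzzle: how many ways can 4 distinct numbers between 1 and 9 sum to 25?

4 distinct digits from 1–9 sum between 10 and 30.
Enumerating: {1,7,8,9}, {2,6,8,9}, {3,5,8,9}, {3,6,7,9}, {4,5,7,9}, {4,6,7,8}.

6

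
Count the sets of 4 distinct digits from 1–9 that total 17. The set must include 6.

4 distinct digits from 1–9 sum between 10 and 30.
Keeping only sets containing 6.
Enumerating: {1,2,6,8}, {1,3,6,7}, {2,4,5,6}.

3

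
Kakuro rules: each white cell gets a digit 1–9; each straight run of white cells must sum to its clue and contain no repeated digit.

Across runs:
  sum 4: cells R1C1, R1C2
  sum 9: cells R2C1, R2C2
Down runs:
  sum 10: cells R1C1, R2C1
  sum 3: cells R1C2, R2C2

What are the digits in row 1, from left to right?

3 1

4 in 2 cells must be {1,3}; 3 in 2 cells must be {1,2}.
The 4 across and the 3 down share only 1, so R1C2 = 1.
R2C2 = 3 − 1 = 2 completes the 3 down.
R1C1 = 4 − 1 = 3 completes the 4 across.
R2C1 = 9 − 2 = 7 completes the 9 across.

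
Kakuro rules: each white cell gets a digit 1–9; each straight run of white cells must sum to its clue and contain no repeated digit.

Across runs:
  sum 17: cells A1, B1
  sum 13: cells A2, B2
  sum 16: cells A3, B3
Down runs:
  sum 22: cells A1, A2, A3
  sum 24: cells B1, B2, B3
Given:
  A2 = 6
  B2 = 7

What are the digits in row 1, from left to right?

17 in 2 cells must be {8,9}; 16 in 2 cells must be {7,9}; 24 in 3 cells must be {7,8,9}.
A1 = 9: the only remaining digit allowed by both the 17 across and the 22 down.
B1 = 17 − 9 = 8 completes the 17 across.
A3 = 22 − 15 = 7 completes the 22 down.
B3 = 16 − 7 = 9 completes the 16 across.

9 8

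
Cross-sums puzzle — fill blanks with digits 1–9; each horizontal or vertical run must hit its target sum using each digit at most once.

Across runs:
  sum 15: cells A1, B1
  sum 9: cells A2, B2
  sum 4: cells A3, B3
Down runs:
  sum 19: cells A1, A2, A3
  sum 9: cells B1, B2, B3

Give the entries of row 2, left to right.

4 in 2 cells must be {1,3}.
The 15 across and the 9 down share only 6, so B1 = 6.
The 4 across and the 19 down share only 3, so A3 = 3.
B3 = 4 − 3 = 1 completes the 4 across.
A1 = 15 − 6 = 9 completes the 15 across.
A2 = 19 − 12 = 7 completes the 19 down.
B2 = 9 − 7 = 2 completes the 9 across.

7 2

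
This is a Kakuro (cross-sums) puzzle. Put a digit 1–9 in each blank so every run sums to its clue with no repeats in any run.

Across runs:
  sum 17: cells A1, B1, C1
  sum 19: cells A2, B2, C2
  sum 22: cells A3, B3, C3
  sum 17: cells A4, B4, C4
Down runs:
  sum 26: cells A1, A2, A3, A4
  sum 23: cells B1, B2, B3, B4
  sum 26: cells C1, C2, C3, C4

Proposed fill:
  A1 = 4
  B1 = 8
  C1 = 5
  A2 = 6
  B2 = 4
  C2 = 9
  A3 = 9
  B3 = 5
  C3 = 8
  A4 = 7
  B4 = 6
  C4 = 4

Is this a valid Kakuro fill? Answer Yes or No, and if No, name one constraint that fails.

Across: 4+8+5=17; 6+4+9=19; 9+5+8=22; 7+6+4=17. Down: 4+6+9+7=26; 8+4+5+6=23; 5+9+8+4=26. No digit repeats within any run.

Yes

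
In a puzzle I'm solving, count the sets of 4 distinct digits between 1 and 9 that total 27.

4 distinct digits from 1–9 sum between 10 and 30.
Enumerating: {3,7,8,9}, {4,6,8,9}, {5,6,7,9}.

3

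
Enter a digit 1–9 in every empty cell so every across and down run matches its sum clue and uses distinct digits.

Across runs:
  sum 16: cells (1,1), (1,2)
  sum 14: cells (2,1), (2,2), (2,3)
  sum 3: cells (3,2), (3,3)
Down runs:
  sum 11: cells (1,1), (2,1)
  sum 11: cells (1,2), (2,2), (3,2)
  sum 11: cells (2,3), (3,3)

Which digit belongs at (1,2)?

7

16 in 2 cells must be {7,9}; 3 in 2 cells must be {1,2}.
The 16 across and the 11 down share only 7, so (1,2) = 7.
(3,2) = 1: the only remaining digit allowed by both the 3 across and the 11 down.
(3,3) = 3 − 1 = 2 completes the 3 across.
(1,1) = 16 − 7 = 9 completes the 16 across.
(2,1) = 11 − 9 = 2 completes the 11 down.
(2,2) = 11 − 8 = 3 completes the 11 down.
(2,3) = 14 − 5 = 9 completes the 14 across.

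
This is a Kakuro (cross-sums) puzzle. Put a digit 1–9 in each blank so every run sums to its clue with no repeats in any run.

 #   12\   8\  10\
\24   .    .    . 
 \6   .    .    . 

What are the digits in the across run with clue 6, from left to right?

24 in 3 cells must be {7,8,9}; 6 in 3 cells must be {1,2,3}.
The 24 across and the 8 down share only 7, so R1C2 = 7.
The 6 across and the 12 down share only 3, so R2C1 = 3.
R2C2 = 8 − 7 = 1 completes the 8 down.
R2C3 = 6 − 4 = 2 completes the 6 across.
R1C1 = 12 − 3 = 9 completes the 12 down.
R1C3 = 24 − 16 = 8 completes the 24 across.

3, 1, 2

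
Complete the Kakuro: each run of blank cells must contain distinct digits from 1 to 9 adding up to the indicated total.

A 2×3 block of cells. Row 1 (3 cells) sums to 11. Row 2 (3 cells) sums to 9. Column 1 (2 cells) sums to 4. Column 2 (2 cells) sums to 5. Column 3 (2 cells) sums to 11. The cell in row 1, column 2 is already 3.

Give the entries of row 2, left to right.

3 2 4

4 in 2 cells must be {1,3}.
(1,1) = 1: the only remaining digit allowed by both the 11 across and the 4 down.
(1,3) = 11 − 4 = 7 completes the 11 across.
(2,1) = 4 − 1 = 3 completes the 4 down.
(2,2) = 5 − 3 = 2 completes the 5 down.
(2,3) = 9 − 5 = 4 completes the 9 across.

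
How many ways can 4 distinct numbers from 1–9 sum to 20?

4 distinct digits from 1–9 sum between 10 and 30.

12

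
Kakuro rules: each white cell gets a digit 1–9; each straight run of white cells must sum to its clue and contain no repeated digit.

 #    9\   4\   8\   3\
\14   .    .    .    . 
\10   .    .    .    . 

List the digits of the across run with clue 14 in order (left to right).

5, 1, 6, 2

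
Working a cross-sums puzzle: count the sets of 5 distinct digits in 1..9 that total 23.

11

5 distinct digits from 1–9 sum between 15 and 35.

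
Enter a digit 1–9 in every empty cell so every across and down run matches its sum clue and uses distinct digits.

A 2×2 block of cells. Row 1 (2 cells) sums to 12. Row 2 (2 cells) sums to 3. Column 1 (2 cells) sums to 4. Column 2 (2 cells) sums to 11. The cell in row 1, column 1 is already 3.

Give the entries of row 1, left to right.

3 in 2 cells must be {1,2}; 4 in 2 cells must be {1,3}.
(1,2) = 12 − 3 = 9 completes the 12 across.
(2,1) = 4 − 3 = 1 completes the 4 down.
(2,2) = 3 − 1 = 2 completes the 3 across.

3, 9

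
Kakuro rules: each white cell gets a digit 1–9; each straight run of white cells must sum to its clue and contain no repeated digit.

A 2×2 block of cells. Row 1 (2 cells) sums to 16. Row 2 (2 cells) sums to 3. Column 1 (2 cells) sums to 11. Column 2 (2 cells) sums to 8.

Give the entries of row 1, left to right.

9, 7

16 in 2 cells must be {7,9}; 3 in 2 cells must be {1,2}.
The 16 across and the 8 down share only 7, so (1,2) = 7.
The 3 across and the 11 down share only 2, so (2,1) = 2.
(2,2) = 3 − 2 = 1 completes the 3 across.
(1,1) = 16 − 7 = 9 completes the 16 across.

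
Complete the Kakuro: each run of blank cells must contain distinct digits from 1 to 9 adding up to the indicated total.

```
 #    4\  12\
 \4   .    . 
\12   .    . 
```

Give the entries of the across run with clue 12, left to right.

3, 9

4 in 2 cells must be {1,3}.
The 4 across and the 12 down share only 3, so R1C2 = 3.
The 12 across and the 4 down share only 3, so R2C1 = 3.
R2C2 = 12 − 3 = 9 completes the 12 across.
R1C1 = 4 − 3 = 1 completes the 4 across.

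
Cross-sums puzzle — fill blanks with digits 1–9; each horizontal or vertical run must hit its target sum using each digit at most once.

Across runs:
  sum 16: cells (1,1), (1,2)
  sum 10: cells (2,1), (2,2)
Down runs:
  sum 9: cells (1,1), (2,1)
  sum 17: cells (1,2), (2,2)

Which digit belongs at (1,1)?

7

16 in 2 cells must be {7,9}; 17 in 2 cells must be {8,9}.
The 16 across and the 9 down share only 7, so (1,1) = 7.
(1,2) = 16 − 7 = 9 completes the 16 across.
(2,1) = 9 − 7 = 2 completes the 9 down.
(2,2) = 10 − 2 = 8 completes the 10 across.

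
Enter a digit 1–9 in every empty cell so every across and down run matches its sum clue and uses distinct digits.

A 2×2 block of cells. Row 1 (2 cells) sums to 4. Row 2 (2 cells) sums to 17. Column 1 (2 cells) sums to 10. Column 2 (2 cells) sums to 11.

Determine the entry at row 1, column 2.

4 in 2 cells must be {1,3}; 17 in 2 cells must be {8,9}.
The 4 across and the 11 down share only 3, so (1,2) = 3.
(2,2) = 11 − 3 = 8 completes the 11 down.
(1,1) = 4 − 3 = 1 completes the 4 across.
(2,1) = 17 − 8 = 9 completes the 17 across.

3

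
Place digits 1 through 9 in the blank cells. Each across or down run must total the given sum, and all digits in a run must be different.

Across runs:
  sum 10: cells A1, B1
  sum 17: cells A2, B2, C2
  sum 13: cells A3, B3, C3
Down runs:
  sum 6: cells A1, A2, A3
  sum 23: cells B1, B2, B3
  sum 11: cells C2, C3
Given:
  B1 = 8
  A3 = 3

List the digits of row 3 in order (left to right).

6 in 3 cells must be {1,2,3}; 23 in 3 cells must be {6,8,9}.
A1 = 10 − 8 = 2 completes the 10 across.
A2 = 6 − 5 = 1 completes the 6 down.
Given what's placed, B2 must be 9 to fit the 17 across and 23 down.
C2 = 17 − 10 = 7 completes the 17 across.
B3 = 23 − 17 = 6 completes the 23 down.
C3 = 13 − 9 = 4 completes the 13 across.

3 6 4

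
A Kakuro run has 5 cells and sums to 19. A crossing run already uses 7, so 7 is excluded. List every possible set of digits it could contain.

{1,2,3,4,9}; {1,2,3,5,8}; {1,3,4,5,6}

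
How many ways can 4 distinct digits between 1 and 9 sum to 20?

4 distinct digits from 1–9 sum between 10 and 30.

12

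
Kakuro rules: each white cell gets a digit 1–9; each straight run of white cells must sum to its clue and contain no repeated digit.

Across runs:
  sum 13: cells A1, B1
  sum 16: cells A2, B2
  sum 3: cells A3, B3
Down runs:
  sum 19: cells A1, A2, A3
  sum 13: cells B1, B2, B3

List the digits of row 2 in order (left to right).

9 7

16 in 2 cells must be {7,9}; 3 in 2 cells must be {1,2}.
The 3 across and the 19 down share only 2, so A3 = 2.
B3 = 3 − 2 = 1 completes the 3 across.
Given what's placed, A2 must be 9 to fit the 16 across and 19 down.
B2 = 16 − 9 = 7 completes the 16 across.
A1 = 19 − 11 = 8 completes the 19 down.
B1 = 13 − 8 = 5 completes the 13 across.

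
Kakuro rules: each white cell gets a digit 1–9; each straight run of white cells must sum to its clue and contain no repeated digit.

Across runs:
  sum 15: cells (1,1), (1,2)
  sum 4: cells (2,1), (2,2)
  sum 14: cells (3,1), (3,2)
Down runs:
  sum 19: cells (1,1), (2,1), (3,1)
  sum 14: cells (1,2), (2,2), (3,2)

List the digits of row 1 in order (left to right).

7 8

4 in 2 cells must be {1,3}.
The 4 across and the 19 down share only 3, so (2,1) = 3.
(2,2) = 4 − 3 = 1 completes the 4 across.
Given what's placed, (3,1) must be 9 to fit the 14 across and 19 down.
(3,2) = 14 − 9 = 5 completes the 14 across.
(1,1) = 19 − 12 = 7 completes the 19 down.
(1,2) = 15 − 7 = 8 completes the 15 across.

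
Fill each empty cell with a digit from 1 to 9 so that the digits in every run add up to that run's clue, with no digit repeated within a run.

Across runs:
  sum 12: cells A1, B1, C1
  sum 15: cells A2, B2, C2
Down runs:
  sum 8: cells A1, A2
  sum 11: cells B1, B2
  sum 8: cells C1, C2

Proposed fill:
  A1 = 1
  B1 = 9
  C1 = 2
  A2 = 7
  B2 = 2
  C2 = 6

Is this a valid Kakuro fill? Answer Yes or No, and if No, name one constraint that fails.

Across: 1+9+2=12; 7+2+6=15. Down: 1+7=8; 9+2=11; 2+6=8. No digit repeats within any run.

Yes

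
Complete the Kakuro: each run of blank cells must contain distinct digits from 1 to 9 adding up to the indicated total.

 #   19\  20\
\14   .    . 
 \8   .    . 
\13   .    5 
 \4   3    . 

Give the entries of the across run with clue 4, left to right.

3, 1

4 in 2 cells must be {1,3}.
R3C1 = 13 − 5 = 8 completes the 13 across.
R4C2 = 4 − 3 = 1 completes the 4 across.
R1C1 = 6: the only remaining digit allowed by both the 14 across and the 19 down.
R1C2 = 14 − 6 = 8 completes the 14 across.
R2C1 = 19 − 17 = 2 completes the 19 down.
R2C2 = 8 − 2 = 6 completes the 8 across.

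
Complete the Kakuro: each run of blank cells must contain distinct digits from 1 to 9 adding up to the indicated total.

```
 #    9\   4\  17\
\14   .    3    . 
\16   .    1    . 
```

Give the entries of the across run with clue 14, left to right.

2 3 9

4 in 2 cells must be {1,3}; 17 in 2 cells must be {8,9}.
Given what's placed, R1C3 must be 9 to fit the 14 across and 17 down.
R2C3 = 17 − 9 = 8 completes the 17 down.
R1C1 = 14 − 12 = 2 completes the 14 across.
R2C1 = 16 − 9 = 7 completes the 16 across.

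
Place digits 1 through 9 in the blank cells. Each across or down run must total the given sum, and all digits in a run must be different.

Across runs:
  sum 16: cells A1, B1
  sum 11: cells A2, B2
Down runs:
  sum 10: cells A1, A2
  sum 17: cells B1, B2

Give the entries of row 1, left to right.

7 9

16 in 2 cells must be {7,9}; 17 in 2 cells must be {8,9}.
The 16 across and the 17 down share only 9, so B1 = 9.
B2 = 17 − 9 = 8 completes the 17 down.
A1 = 16 − 9 = 7 completes the 16 across.
A2 = 11 − 8 = 3 completes the 11 across.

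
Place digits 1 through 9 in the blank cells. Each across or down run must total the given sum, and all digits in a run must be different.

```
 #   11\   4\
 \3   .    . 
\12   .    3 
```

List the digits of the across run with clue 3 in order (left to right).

3 in 2 cells must be {1,2}; 4 in 2 cells must be {1,3}.
Intersecting the 3 across with the 11 down forces R1C1 = 2.
R1C2 = 3 − 2 = 1 completes the 3 across.
R2C1 = 12 − 3 = 9 completes the 12 across.

2 1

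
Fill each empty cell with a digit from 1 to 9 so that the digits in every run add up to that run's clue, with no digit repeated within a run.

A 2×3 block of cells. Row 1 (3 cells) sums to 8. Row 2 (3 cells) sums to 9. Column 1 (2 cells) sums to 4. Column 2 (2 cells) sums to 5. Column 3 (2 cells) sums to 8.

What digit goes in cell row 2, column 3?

5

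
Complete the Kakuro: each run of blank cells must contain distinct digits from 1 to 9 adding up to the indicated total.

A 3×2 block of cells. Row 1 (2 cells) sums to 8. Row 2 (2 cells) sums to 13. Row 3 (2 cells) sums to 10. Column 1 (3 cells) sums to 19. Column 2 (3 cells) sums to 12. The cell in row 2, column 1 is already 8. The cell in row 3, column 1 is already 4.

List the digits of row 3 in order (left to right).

4 6

(1,1) = 19 − 12 = 7 completes the 19 down.
(1,2) = 8 − 7 = 1 completes the 8 across.
(2,2) = 13 − 8 = 5 completes the 13 across.
(3,2) = 10 − 4 = 6 completes the 10 across.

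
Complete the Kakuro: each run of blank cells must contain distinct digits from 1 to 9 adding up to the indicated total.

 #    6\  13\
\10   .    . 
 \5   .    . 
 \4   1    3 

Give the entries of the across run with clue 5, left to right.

3, 2

4 in 2 cells must be {1,3}; 6 in 3 cells must be {1,2,3}.
Nothing is forced directly, so branch on R1C1, whose candidates are 2 or 3. If R1C1 = 3: then R1C2 would have to be in {7} for the 10 across but in {1,2,4,6,8,9} for the 13 down — contradiction. So R1C1 = 2.
R1C2 = 10 − 2 = 8 completes the 10 across.
R2C1 = 6 − 3 = 3 completes the 6 down.
R2C2 = 5 − 3 = 2 completes the 5 across.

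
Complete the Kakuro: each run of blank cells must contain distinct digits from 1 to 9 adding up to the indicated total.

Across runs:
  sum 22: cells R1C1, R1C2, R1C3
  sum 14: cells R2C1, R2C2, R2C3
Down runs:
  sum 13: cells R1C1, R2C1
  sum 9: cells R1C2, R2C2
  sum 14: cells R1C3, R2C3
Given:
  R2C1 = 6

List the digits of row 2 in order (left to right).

R1C1 = 13 − 6 = 7 completes the 13 down.
Given what's placed, R1C2 must be 6 to fit the 22 across and 9 down.
R1C3 = 22 − 13 = 9 completes the 22 across.
R2C2 = 9 − 6 = 3 completes the 9 down.
R2C3 = 14 − 9 = 5 completes the 14 across.

6 3 5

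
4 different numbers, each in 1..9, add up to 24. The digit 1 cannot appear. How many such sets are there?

4 distinct digits from 1–9 sum between 10 and 30.
Dropping sets that contain 1.

7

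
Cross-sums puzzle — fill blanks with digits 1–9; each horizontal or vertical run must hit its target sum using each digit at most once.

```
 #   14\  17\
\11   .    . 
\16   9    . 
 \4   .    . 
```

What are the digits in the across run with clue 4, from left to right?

16 in 2 cells must be {7,9}; 4 in 2 cells must be {1,3}.
R2C2 = 16 − 9 = 7 completes the 16 across.
Given what's placed, R3C2 must be 1 to fit the 4 across and 17 down.
R1C2 = 17 − 8 = 9 completes the 17 down.
R3C1 = 4 − 1 = 3 completes the 4 across.
R1C1 = 11 − 9 = 2 completes the 11 across.

3 1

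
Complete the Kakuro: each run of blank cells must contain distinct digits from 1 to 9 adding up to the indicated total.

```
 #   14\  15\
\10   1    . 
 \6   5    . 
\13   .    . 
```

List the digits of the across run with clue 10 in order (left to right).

R1C2 = 10 − 1 = 9 completes the 10 across.
R2C2 = 6 − 5 = 1 completes the 6 across.
R3C1 = 14 − 6 = 8 completes the 14 down.
R3C2 = 13 − 8 = 5 completes the 13 across.

1 9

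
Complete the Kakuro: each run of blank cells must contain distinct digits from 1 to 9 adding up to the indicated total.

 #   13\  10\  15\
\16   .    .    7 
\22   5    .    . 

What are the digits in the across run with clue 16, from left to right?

R1C1 = 13 − 5 = 8 completes the 13 down.
R1C2 = 16 − 15 = 1 completes the 16 across.
R2C2 = 10 − 1 = 9 completes the 10 down.
R2C3 = 22 − 14 = 8 completes the 22 across.

8, 1, 7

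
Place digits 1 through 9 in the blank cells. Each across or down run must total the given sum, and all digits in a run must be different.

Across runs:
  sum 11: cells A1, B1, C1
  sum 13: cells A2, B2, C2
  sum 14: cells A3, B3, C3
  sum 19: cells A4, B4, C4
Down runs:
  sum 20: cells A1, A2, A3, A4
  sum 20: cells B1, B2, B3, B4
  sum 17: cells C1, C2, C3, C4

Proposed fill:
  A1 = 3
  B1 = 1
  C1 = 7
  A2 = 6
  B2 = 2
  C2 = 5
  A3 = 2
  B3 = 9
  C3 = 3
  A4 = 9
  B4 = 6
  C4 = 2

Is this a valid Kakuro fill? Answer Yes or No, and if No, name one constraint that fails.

No — the down run B1–B4 sums to 18, not 20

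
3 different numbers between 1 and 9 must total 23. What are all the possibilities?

3 distinct digits from 1–9 sum between 6 and 24.
Only one set works: {6,8,9}.

{6,8,9}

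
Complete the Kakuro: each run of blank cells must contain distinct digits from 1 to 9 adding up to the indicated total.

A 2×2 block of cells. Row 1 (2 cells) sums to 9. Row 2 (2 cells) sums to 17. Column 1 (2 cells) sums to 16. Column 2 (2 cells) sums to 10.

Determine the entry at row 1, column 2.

2

17 in 2 cells must be {8,9}; 16 in 2 cells must be {7,9}.
The 9 across and the 16 down share only 7, so (1,1) = 7.
(1,2) = 9 − 7 = 2 completes the 9 across.
(2,1) = 16 − 7 = 9 completes the 16 down.
(2,2) = 17 − 9 = 8 completes the 17 across.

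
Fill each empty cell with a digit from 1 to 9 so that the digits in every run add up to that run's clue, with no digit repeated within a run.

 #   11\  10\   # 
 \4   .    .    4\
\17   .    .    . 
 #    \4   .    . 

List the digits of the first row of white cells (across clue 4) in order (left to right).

3, 1

4 in 2 cells must be {1,3}.
The 4 across and the 11 down share only 3, so R1C1 = 3.
R1C2 = 4 − 3 = 1 completes the 4 across.
R2C1 = 11 − 3 = 8 completes the 11 down.
R2C3 = 3: the only remaining digit allowed by both the 17 across and the 4 down.
R3C2 = 3: the only remaining digit allowed by both the 4 across and the 10 down.
R3C3 = 4 − 3 = 1 completes the 4 across.
R2C2 = 17 − 11 = 6 completes the 17 across.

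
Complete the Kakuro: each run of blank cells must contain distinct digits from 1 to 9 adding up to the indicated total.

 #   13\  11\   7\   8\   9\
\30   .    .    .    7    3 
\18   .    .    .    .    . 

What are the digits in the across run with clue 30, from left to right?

9 6 5 7 3

R2C4 = 8 − 7 = 1 completes the 8 down.
R2C5 = 9 − 3 = 6 completes the 9 down.
Nothing is forced directly, so branch on R1C3, whose candidates are 5 or 6. If R1C3 = 6: then R2C3 would have to be in {2,4,5} for the 18 across but in {1} for the 7 down — contradiction. So R1C3 = 5.
R2C3 = 7 − 5 = 2 completes the 7 down.
Nothing is forced directly, so branch on R2C1, whose candidates are 4 or 5. If R2C1 = 5: then R1C1 would have to be in {6,9} for the 30 across but in {8} for the 13 down — contradiction. So R2C1 = 4.
R1C1 = 13 − 4 = 9 completes the 13 down.
R1C2 = 30 − 24 = 6 completes the 30 across.
R2C2 = 18 − 13 = 5 completes the 18 across.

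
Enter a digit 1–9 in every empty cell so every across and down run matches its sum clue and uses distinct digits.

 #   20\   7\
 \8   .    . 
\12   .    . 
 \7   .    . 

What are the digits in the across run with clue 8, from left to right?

7 1

7 in 3 cells must be {1,2,4}.
The 12 across and the 7 down share only 4, so R2C2 = 4.
R2C1 = 12 − 4 = 8 completes the 12 across.
Nothing is forced directly, so branch on R1C2, whose candidates are 1 or 2. If R1C2 = 2: then R1C1 would have to be in {6} for the 8 across but in {3,5,7,9} for the 20 down — contradiction. So R1C2 = 1.
R1C1 = 8 − 1 = 7 completes the 8 across.
R3C1 = 20 − 15 = 5 completes the 20 down.
R3C2 = 7 − 5 = 2 completes the 7 across.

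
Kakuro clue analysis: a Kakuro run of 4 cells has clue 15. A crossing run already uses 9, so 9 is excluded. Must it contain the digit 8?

No

Counterexample: {1,2,5,7} sums to 15 under that restriction without using 8.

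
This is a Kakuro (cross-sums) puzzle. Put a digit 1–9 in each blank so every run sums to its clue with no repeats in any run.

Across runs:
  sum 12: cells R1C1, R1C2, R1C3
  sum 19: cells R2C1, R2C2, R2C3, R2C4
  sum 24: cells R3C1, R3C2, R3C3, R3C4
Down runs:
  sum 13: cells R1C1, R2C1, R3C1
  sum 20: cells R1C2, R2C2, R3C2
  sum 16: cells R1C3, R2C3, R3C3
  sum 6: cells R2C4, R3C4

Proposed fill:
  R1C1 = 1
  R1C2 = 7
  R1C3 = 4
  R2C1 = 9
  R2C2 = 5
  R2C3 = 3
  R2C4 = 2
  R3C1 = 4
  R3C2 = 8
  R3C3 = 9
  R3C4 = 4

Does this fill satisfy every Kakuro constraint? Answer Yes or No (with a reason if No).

No — the across run R3C1–R3C4 sums to 25, not 24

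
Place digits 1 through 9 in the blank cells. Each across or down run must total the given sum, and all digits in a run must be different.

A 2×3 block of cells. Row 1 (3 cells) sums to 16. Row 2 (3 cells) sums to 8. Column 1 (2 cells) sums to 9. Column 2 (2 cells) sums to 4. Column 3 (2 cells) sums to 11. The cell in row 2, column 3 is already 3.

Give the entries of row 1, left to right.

5 3 8

4 in 2 cells must be {1,3}.
(1,3) = 11 − 3 = 8 completes the 11 down.
(2,2) = 1: the only remaining digit allowed by both the 8 across and the 4 down.
(1,2) = 4 − 1 = 3 completes the 4 down.
(2,1) = 8 − 4 = 4 completes the 8 across.
(1,1) = 16 − 11 = 5 completes the 16 across.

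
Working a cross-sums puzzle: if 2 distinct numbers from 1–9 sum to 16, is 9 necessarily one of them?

The only way to make 16 from 2 distinct digits is {7,9}, which contains 9.

Yes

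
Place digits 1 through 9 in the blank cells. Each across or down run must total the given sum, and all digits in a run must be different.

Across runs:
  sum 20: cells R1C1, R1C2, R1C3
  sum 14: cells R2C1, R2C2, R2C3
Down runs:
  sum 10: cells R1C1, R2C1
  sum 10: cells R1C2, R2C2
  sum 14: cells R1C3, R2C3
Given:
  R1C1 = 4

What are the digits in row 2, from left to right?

6 3 5

R1C3 = 9: the only remaining digit allowed by both the 20 across and the 14 down.
R2C1 = 10 − 4 = 6 completes the 10 down.
R2C3 = 14 − 9 = 5 completes the 14 down.
R1C2 = 20 − 13 = 7 completes the 20 across.
R2C2 = 14 − 11 = 3 completes the 14 across.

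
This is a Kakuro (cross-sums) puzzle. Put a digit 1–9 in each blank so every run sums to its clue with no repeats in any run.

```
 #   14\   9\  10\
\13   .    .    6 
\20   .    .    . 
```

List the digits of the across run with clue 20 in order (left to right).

9 7 4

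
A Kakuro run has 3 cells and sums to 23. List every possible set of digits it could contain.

3 distinct digits from 1–9 sum between 6 and 24.
Only one set works: {6,8,9}.

{6,8,9}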